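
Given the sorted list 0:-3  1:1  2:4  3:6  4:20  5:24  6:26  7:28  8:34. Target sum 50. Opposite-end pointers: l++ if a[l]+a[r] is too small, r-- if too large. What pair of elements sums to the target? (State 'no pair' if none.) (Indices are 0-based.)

l=0 r=8: -3+34=31 <50, l++
l=1 r=8: 1+34=35 <50, l++
l=2 r=8: 4+34=38 <50, l++
l=3 r=8: 6+34=40 <50, l++
l=4 r=8: 20+34=54 >50, r--
l=4 r=7: 20+28=48 <50, l++
l=5 r=7: 24+28=52 >50, r--
l=5 r=6: 24+26=50, found

(24, 26)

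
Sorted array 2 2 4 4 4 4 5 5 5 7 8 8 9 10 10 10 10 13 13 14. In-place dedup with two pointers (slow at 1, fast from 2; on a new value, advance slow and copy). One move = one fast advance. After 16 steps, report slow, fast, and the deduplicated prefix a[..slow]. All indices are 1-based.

slow=7, fast=18, prefix=[2, 4, 5, 7, 8, 9, 10]

slow=1 fast=2: a[fast]=2=a[slow] dup, fast++
slow=1 fast=3: a[fast]=4≠a[slow]=2 write a[2]=4, slow++,fast++
slow=2 fast=4: a[fast]=4=a[slow] dup, fast++
slow=2 fast=5: a[fast]=4=a[slow] dup, fast++
slow=2 fast=6: a[fast]=4=a[slow] dup, fast++
slow=2 fast=7: a[fast]=5≠a[slow]=4 write a[3]=5, slow++,fast++
slow=3 fast=8: a[fast]=5=a[slow] dup, fast++
slow=3 fast=9: a[fast]=5=a[slow] dup, fast++
slow=3 fast=10: a[fast]=7≠a[slow]=5 write a[4]=7, slow++,fast++
slow=4 fast=11: a[fast]=8≠a[slow]=7 write a[5]=8, slow++,fast++
slow=5 fast=12: a[fast]=8=a[slow] dup, fast++
slow=5 fast=13: a[fast]=9≠a[slow]=8 write a[6]=9, slow++,fast++
slow=6 fast=14: a[fast]=10≠a[slow]=9 write a[7]=10, slow++,fast++
slow=7 fast=15: a[fast]=10=a[slow] dup, fast++
slow=7 fast=16: a[fast]=10=a[slow] dup, fast++
slow=7 fast=17: a[fast]=10=a[slow] dup, fast++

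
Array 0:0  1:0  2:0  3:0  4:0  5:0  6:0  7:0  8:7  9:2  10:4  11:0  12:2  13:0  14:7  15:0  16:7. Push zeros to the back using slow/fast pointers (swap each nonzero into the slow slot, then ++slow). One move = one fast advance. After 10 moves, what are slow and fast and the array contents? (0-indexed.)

slow=2, fast=10, a=[7, 2, 0, 0, 0, 0, 0, 0, 0, 0, 4, 0, 2, 0, 7, 0, 7]

(s=0,f=0) a[fast]=0 → fast++
(s=0,f=1) a[fast]=0 → fast++
(s=0,f=2) a[fast]=0 → fast++
(s=0,f=3) a[fast]=0 → fast++
(s=0,f=4) a[fast]=0 → fast++
(s=0,f=5) a[fast]=0 → fast++
(s=0,f=6) a[fast]=0 → fast++
(s=0,f=7) a[fast]=0 → fast++
(s=0,f=8) a[fast]=7≠0 swap→a[0]=7 → slow++,fast++
(s=1,f=9) a[fast]=2≠0 swap→a[1]=2 → slow++,fast++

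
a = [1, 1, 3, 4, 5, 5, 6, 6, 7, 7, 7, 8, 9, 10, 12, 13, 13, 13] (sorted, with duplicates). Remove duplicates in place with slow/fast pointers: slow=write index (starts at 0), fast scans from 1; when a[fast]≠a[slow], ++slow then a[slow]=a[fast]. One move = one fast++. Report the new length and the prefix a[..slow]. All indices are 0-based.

(s=0,f=1) a[fast]=1=a[slow] dup → fast++
(s=0,f=2) a[fast]=3≠a[slow]=1 write a[1]=3 → slow++,fast++
(s=1,f=3) a[fast]=4≠a[slow]=3 write a[2]=4 → slow++,fast++
(s=2,f=4) a[fast]=5≠a[slow]=4 write a[3]=5 → slow++,fast++
(s=3,f=5) a[fast]=5=a[slow] dup → fast++
(s=3,f=6) a[fast]=6≠a[slow]=5 write a[4]=6 → slow++,fast++
(s=4,f=7) a[fast]=6=a[slow] dup → fast++
(s=4,f=8) a[fast]=7≠a[slow]=6 write a[5]=7 → slow++,fast++
(s=5,f=9) a[fast]=7=a[slow] dup → fast++
(s=5,f=10) a[fast]=7=a[slow] dup → fast++
(s=5,f=11) a[fast]=8≠a[slow]=7 write a[6]=8 → slow++,fast++
(s=6,f=12) a[fast]=9≠a[slow]=8 write a[7]=9 → slow++,fast++
(s=7,f=13) a[fast]=10≠a[slow]=9 write a[8]=10 → slow++,fast++
(s=8,f=14) a[fast]=12≠a[slow]=10 write a[9]=12 → slow++,fast++
(s=9,f=15) a[fast]=13≠a[slow]=12 write a[10]=13 → slow++,fast++
(s=10,f=16) a[fast]=13=a[slow] dup → fast++
(s=10,f=17) a[fast]=13=a[slow] dup → fast++

length 11; prefix = [1, 3, 4, 5, 6, 7, 8, 9, 10, 12, 13]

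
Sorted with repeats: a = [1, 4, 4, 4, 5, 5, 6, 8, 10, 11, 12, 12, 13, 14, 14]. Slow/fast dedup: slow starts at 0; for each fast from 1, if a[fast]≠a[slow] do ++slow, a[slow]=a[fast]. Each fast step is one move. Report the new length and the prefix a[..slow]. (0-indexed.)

slow=0 fast=1: a[fast]=4≠a[slow]=1 write a[1]=4, slow++,fast++
slow=1 fast=2: a[fast]=4=a[slow] dup, fast++
slow=1 fast=3: a[fast]=4=a[slow] dup, fast++
slow=1 fast=4: a[fast]=5≠a[slow]=4 write a[2]=5, slow++,fast++
slow=2 fast=5: a[fast]=5=a[slow] dup, fast++
slow=2 fast=6: a[fast]=6≠a[slow]=5 write a[3]=6, slow++,fast++
slow=3 fast=7: a[fast]=8≠a[slow]=6 write a[4]=8, slow++,fast++
slow=4 fast=8: a[fast]=10≠a[slow]=8 write a[5]=10, slow++,fast++
slow=5 fast=9: a[fast]=11≠a[slow]=10 write a[6]=11, slow++,fast++
slow=6 fast=10: a[fast]=12≠a[slow]=11 write a[7]=12, slow++,fast++
slow=7 fast=11: a[fast]=12=a[slow] dup, fast++
slow=7 fast=12: a[fast]=13≠a[slow]=12 write a[8]=13, slow++,fast++
slow=8 fast=13: a[fast]=14≠a[slow]=13 write a[9]=14, slow++,fast++
slow=9 fast=14: a[fast]=14=a[slow] dup, fast++

length 10; prefix = [1, 4, 5, 6, 8, 10, 11, 12, 13, 14]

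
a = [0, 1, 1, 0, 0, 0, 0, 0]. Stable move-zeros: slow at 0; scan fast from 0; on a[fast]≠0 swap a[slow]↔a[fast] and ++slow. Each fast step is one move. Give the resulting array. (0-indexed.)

(s=0,f=0) a[fast]=0 → fast++
(s=0,f=1) a[fast]=1≠0 swap→a[0]=1 → slow++,fast++
(s=1,f=2) a[fast]=1≠0 swap→a[1]=1 → slow++,fast++
(s=2,f=3) a[fast]=0 → fast++
(s=2,f=4) a[fast]=0 → fast++
(s=2,f=5) a[fast]=0 → fast++
(s=2,f=6) a[fast]=0 → fast++
(s=2,f=7) a[fast]=0 → fast++

[1, 1, 0, 0, 0, 0, 0, 0]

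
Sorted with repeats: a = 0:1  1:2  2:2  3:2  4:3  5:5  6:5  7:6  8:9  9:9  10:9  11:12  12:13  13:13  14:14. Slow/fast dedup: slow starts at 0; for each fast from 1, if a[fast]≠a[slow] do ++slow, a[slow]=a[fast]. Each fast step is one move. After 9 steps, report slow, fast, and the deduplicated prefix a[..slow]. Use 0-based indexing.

(s=0,f=1) a[fast]=2≠a[slow]=1 write a[1]=2 → slow++,fast++
(s=1,f=2) a[fast]=2=a[slow] dup → fast++
(s=1,f=3) a[fast]=2=a[slow] dup → fast++
(s=1,f=4) a[fast]=3≠a[slow]=2 write a[2]=3 → slow++,fast++
(s=2,f=5) a[fast]=5≠a[slow]=3 write a[3]=5 → slow++,fast++
(s=3,f=6) a[fast]=5=a[slow] dup → fast++
(s=3,f=7) a[fast]=6≠a[slow]=5 write a[4]=6 → slow++,fast++
(s=4,f=8) a[fast]=9≠a[slow]=6 write a[5]=9 → slow++,fast++
(s=5,f=9) a[fast]=9=a[slow] dup → fast++

slow=5, fast=10, prefix=[1, 2, 3, 5, 6, 9]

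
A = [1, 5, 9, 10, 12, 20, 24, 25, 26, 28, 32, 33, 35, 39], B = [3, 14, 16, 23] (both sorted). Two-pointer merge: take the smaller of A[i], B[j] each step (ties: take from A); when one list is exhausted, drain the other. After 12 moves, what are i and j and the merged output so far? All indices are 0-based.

i=8, j=4, merged so far=[1, 3, 5, 9, 10, 12, 14, 16, 20, 23, 24, 25]

[i=0,j=0] A[i]=1<=B[j]=3 take 1 → i++
[i=1,j=0] A[i]=5>B[j]=3 take 3 → j++
[i=1,j=1] A[i]=5<=B[j]=14 take 5 → i++
[i=2,j=1] A[i]=9<=B[j]=14 take 9 → i++
[i=3,j=1] A[i]=10<=B[j]=14 take 10 → i++
[i=4,j=1] A[i]=12<=B[j]=14 take 12 → i++
[i=5,j=1] A[i]=20>B[j]=14 take 14 → j++
[i=5,j=2] A[i]=20>B[j]=16 take 16 → j++
[i=5,j=3] A[i]=20<=B[j]=23 take 20 → i++
[i=6,j=3] A[i]=24>B[j]=23 take 23 → j++
[i=6,j=4] B done, take A[i]=24 → i++
[i=7,j=4] B done, take A[i]=25 → i++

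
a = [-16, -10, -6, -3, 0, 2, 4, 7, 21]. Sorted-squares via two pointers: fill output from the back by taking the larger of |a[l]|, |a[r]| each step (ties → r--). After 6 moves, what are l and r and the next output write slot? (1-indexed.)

l=1 r=9: |-16|<=|21| out[9]=441, r--
l=1 r=8: |-16|>|7| out[8]=256, l++
l=2 r=8: |-10|>|7| out[7]=100, l++
l=3 r=8: |-6|<=|7| out[6]=49, r--
l=3 r=7: |-6|>|4| out[5]=36, l++
l=4 r=7: |-3|<=|4| out[4]=16, r--

l=4, r=6, next write slot=3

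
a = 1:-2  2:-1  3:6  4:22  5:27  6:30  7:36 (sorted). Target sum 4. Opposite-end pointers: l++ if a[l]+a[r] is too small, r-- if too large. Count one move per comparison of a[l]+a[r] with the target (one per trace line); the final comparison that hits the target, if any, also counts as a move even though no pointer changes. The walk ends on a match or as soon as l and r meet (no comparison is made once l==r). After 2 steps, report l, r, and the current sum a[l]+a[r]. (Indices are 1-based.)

[1,7] -2+36=34 >4 → r--
[1,6] -2+30=28 >4 → r--

l=1, r=5, sum=25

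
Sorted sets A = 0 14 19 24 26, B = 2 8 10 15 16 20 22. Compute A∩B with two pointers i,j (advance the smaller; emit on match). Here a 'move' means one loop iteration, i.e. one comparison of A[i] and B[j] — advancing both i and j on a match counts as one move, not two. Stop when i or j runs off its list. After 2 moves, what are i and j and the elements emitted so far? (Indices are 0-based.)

[i=0,j=0] 0<2 → i++
[i=1,j=0] 14>2 → j++

i=1, j=1, emitted=[]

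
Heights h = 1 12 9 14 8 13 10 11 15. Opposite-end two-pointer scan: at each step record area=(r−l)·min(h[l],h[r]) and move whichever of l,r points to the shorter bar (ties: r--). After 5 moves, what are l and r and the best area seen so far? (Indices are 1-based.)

l=6, r=9, best area=84

[1,9] min(1,15)*8=8 best=8 * → l++
[2,9] min(12,15)*7=84 best=84 * → l++
[3,9] min(9,15)*6=54 best=84 → l++
[4,9] min(14,15)*5=70 best=84 → l++
[5,9] min(8,15)*4=32 best=84 → l++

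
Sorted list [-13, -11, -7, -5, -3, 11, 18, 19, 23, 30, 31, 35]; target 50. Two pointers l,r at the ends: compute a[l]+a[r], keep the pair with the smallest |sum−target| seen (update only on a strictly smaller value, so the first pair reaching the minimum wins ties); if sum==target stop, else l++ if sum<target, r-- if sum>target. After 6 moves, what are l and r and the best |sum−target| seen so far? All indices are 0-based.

l=6, r=11, best |Δ|=4

[0,11] -13+35=22 d=28 * → l++
[1,11] -11+35=24 d=26 * → l++
[2,11] -7+35=28 d=22 * → l++
[3,11] -5+35=30 d=20 * → l++
[4,11] -3+35=32 d=18 * → l++
[5,11] 11+35=46 d=4 * → l++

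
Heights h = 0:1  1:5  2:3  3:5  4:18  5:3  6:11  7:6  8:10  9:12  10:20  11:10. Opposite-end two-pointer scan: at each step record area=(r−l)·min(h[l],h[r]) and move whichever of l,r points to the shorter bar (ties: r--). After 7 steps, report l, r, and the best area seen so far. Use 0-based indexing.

l=6, r=10, best area=108

l=0 r=11: min(1,10)*11=11 best=11 *, l++
l=1 r=11: min(5,10)*10=50 best=50 *, l++
l=2 r=11: min(3,10)*9=27 best=50, l++
l=3 r=11: min(5,10)*8=40 best=50, l++
l=4 r=11: min(18,10)*7=70 best=70 *, r--
l=4 r=10: min(18,20)*6=108 best=108 *, l++
l=5 r=10: min(3,20)*5=15 best=108, l++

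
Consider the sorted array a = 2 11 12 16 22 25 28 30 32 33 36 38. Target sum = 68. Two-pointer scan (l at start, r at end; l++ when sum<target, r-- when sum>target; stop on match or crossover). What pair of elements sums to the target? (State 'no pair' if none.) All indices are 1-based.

(30, 38)

[1,12] 2+38=40 <68 → l++
[2,12] 11+38=49 <68 → l++
[3,12] 12+38=50 <68 → l++
[4,12] 16+38=54 <68 → l++
[5,12] 22+38=60 <68 → l++
[6,12] 25+38=63 <68 → l++
[7,12] 28+38=66 <68 → l++
[8,12] 30+38=68 → found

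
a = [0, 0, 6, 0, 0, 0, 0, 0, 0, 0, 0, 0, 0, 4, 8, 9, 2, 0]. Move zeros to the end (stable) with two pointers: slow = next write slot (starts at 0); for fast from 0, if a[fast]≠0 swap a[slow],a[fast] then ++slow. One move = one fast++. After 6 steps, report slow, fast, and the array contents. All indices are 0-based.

slow=0 fast=0: a[fast]=0, fast++
slow=0 fast=1: a[fast]=0, fast++
slow=0 fast=2: a[fast]=6≠0 swap→a[0]=6, slow++,fast++
slow=1 fast=3: a[fast]=0, fast++
slow=1 fast=4: a[fast]=0, fast++
slow=1 fast=5: a[fast]=0, fast++

slow=1, fast=6, a=[6, 0, 0, 0, 0, 0, 0, 0, 0, 0, 0, 0, 0, 4, 8, 9, 2, 0]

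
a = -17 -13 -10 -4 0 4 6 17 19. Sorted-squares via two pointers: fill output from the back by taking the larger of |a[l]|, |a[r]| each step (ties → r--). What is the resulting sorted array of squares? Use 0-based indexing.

[0, 16, 16, 36, 100, 169, 289, 289, 361]

l=0 r=8: |-17|<=|19| out[8]=361, r--
l=0 r=7: |-17|<=|17| out[7]=289, r--
l=0 r=6: |-17|>|6| out[6]=289, l++
l=1 r=6: |-13|>|6| out[5]=169, l++
l=2 r=6: |-10|>|6| out[4]=100, l++
l=3 r=6: |-4|<=|6| out[3]=36, r--
l=3 r=5: |-4|<=|4| out[2]=16, r--
l=3 r=4: |-4|>|0| out[1]=16, l++
l=4 r=4: |0|<=|0| out[0]=0, r--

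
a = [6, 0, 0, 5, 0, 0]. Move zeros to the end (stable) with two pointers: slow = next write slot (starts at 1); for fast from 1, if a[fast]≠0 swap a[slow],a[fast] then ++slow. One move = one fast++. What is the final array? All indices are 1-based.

[6, 5, 0, 0, 0, 0]

(s=1,f=1) a[fast]=6≠0 swap→a[1]=6 → slow++,fast++
(s=2,f=2) a[fast]=0 → fast++
(s=2,f=3) a[fast]=0 → fast++
(s=2,f=4) a[fast]=5≠0 swap→a[2]=5 → slow++,fast++
(s=3,f=5) a[fast]=0 → fast++
(s=3,f=6) a[fast]=0 → fast++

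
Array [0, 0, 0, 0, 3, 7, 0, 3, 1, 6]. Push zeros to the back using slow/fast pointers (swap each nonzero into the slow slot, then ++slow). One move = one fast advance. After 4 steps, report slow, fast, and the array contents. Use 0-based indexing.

(s=0,f=0) a[fast]=0 → fast++
(s=0,f=1) a[fast]=0 → fast++
(s=0,f=2) a[fast]=0 → fast++
(s=0,f=3) a[fast]=0 → fast++

slow=0, fast=4, a=[0, 0, 0, 0, 3, 7, 0, 3, 1, 6]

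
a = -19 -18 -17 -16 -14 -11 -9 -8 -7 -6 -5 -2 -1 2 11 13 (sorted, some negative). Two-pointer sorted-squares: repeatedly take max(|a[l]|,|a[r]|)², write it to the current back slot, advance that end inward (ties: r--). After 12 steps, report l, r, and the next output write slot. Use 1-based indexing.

l=11, r=14, next write slot=4

[1,16] |-19|>|13| out[16]=361 → l++
[2,16] |-18|>|13| out[15]=324 → l++
[3,16] |-17|>|13| out[14]=289 → l++
[4,16] |-16|>|13| out[13]=256 → l++
[5,16] |-14|>|13| out[12]=196 → l++
[6,16] |-11|<=|13| out[11]=169 → r--
[6,15] |-11|<=|11| out[10]=121 → r--
[6,14] |-11|>|2| out[9]=121 → l++
[7,14] |-9|>|2| out[8]=81 → l++
[8,14] |-8|>|2| out[7]=64 → l++
[9,14] |-7|>|2| out[6]=49 → l++
[10,14] |-6|>|2| out[5]=36 → l++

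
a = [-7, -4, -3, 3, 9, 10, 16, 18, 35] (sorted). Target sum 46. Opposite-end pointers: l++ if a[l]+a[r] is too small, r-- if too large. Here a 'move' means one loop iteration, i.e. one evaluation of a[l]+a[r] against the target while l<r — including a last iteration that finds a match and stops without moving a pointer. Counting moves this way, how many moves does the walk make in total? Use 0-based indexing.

l=0 r=8: -7+35=28 <46, l++
l=1 r=8: -4+35=31 <46, l++
l=2 r=8: -3+35=32 <46, l++
l=3 r=8: 3+35=38 <46, l++
l=4 r=8: 9+35=44 <46, l++
l=5 r=8: 10+35=45 <46, l++
l=6 r=8: 16+35=51 >46, r--
l=6 r=7: 16+18=34 <46, l++

8 moves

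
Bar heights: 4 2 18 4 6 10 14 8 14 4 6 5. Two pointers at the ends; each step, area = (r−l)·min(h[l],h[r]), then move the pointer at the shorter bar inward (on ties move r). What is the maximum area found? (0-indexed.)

max area = 84

[0,11] min(4,5)*11=44 best=44 * → l++
[1,11] min(2,5)*10=20 best=44 → l++
[2,11] min(18,5)*9=45 best=45 * → r--
[2,10] min(18,6)*8=48 best=48 * → r--
[2,9] min(18,4)*7=28 best=48 → r--
[2,8] min(18,14)*6=84 best=84 * → r--
[2,7] min(18,8)*5=40 best=84 → r--
[2,6] min(18,14)*4=56 best=84 → r--
[2,5] min(18,10)*3=30 best=84 → r--
[2,4] min(18,6)*2=12 best=84 → r--
[2,3] min(18,4)*1=4 best=84 → r--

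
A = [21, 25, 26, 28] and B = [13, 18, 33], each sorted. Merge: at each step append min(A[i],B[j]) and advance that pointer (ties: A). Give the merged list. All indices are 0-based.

[13, 18, 21, 25, 26, 28, 33]

[i=0,j=0] A[i]=21>B[j]=13 take 13 → j++
[i=0,j=1] A[i]=21>B[j]=18 take 18 → j++
[i=0,j=2] A[i]=21<=B[j]=33 take 21 → i++
[i=1,j=2] A[i]=25<=B[j]=33 take 25 → i++
[i=2,j=2] A[i]=26<=B[j]=33 take 26 → i++
[i=3,j=2] A[i]=28<=B[j]=33 take 28 → i++
[i=4,j=2] A done, take B[j]=33 → j++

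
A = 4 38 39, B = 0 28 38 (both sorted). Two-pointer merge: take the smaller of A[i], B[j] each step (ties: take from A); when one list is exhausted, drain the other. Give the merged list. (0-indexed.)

[0, 4, 28, 38, 38, 39]

i=0 j=0: A[i]=4>B[j]=0 take 0, j++
i=0 j=1: A[i]=4<=B[j]=28 take 4, i++
i=1 j=1: A[i]=38>B[j]=28 take 28, j++
i=1 j=2: A[i]=38<=B[j]=38 take 38, i++
i=2 j=2: A[i]=39>B[j]=38 take 38, j++
i=2 j=3: B done, take A[i]=39, i++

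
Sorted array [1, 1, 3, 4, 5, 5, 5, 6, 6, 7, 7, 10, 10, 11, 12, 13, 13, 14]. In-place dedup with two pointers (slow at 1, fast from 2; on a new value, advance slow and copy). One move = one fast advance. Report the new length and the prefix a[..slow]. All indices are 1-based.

(s=1,f=2) a[fast]=1=a[slow] dup → fast++
(s=1,f=3) a[fast]=3≠a[slow]=1 write a[2]=3 → slow++,fast++
(s=2,f=4) a[fast]=4≠a[slow]=3 write a[3]=4 → slow++,fast++
(s=3,f=5) a[fast]=5≠a[slow]=4 write a[4]=5 → slow++,fast++
(s=4,f=6) a[fast]=5=a[slow] dup → fast++
(s=4,f=7) a[fast]=5=a[slow] dup → fast++
(s=4,f=8) a[fast]=6≠a[slow]=5 write a[5]=6 → slow++,fast++
(s=5,f=9) a[fast]=6=a[slow] dup → fast++
(s=5,f=10) a[fast]=7≠a[slow]=6 write a[6]=7 → slow++,fast++
(s=6,f=11) a[fast]=7=a[slow] dup → fast++
(s=6,f=12) a[fast]=10≠a[slow]=7 write a[7]=10 → slow++,fast++
(s=7,f=13) a[fast]=10=a[slow] dup → fast++
(s=7,f=14) a[fast]=11≠a[slow]=10 write a[8]=11 → slow++,fast++
(s=8,f=15) a[fast]=12≠a[slow]=11 write a[9]=12 → slow++,fast++
(s=9,f=16) a[fast]=13≠a[slow]=12 write a[10]=13 → slow++,fast++
(s=10,f=17) a[fast]=13=a[slow] dup → fast++
(s=10,f=18) a[fast]=14≠a[slow]=13 write a[11]=14 → slow++,fast++

length 11; prefix = [1, 3, 4, 5, 6, 7, 10, 11, 12, 13, 14]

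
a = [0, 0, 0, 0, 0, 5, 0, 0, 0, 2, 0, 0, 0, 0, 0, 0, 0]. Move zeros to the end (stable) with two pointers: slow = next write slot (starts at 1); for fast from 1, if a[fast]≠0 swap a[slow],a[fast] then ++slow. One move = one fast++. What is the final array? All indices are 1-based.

slow=1 fast=1: a[fast]=0, fast++
slow=1 fast=2: a[fast]=0, fast++
slow=1 fast=3: a[fast]=0, fast++
slow=1 fast=4: a[fast]=0, fast++
slow=1 fast=5: a[fast]=0, fast++
slow=1 fast=6: a[fast]=5≠0 swap→a[1]=5, slow++,fast++
slow=2 fast=7: a[fast]=0, fast++
slow=2 fast=8: a[fast]=0, fast++
slow=2 fast=9: a[fast]=0, fast++
slow=2 fast=10: a[fast]=2≠0 swap→a[2]=2, slow++,fast++
slow=3 fast=11: a[fast]=0, fast++
slow=3 fast=12: a[fast]=0, fast++
slow=3 fast=13: a[fast]=0, fast++
slow=3 fast=14: a[fast]=0, fast++
slow=3 fast=15: a[fast]=0, fast++
slow=3 fast=16: a[fast]=0, fast++
slow=3 fast=17: a[fast]=0, fast++

[5, 2, 0, 0, 0, 0, 0, 0, 0, 0, 0, 0, 0, 0, 0, 0, 0]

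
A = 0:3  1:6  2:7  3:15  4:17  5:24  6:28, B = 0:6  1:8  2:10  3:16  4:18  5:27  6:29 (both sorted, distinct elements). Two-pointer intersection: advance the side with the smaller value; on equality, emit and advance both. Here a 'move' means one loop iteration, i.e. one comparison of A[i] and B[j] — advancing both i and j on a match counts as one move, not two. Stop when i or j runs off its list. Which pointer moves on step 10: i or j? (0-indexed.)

[i=0,j=0] 3<6 → i++
[i=1,j=0] 6==6 emit → i++,j++
[i=2,j=1] 7<8 → i++
[i=3,j=1] 15>8 → j++
[i=3,j=2] 15>10 → j++
[i=3,j=3] 15<16 → i++
[i=4,j=3] 17>16 → j++
[i=4,j=4] 17<18 → i++
[i=5,j=4] 24>18 → j++
[i=5,j=5] 24<27 → i++

i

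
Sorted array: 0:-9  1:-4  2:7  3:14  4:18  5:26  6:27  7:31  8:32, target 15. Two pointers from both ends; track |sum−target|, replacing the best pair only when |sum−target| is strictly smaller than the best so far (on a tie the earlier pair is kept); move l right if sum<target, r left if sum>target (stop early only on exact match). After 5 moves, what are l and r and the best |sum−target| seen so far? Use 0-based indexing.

[0,8] -9+32=23 d=8 * → r--
[0,7] -9+31=22 d=7 * → r--
[0,6] -9+27=18 d=3 * → r--
[0,5] -9+26=17 d=2 * → r--
[0,4] -9+18=9 d=6 → l++

l=1, r=4, best |Δ|=2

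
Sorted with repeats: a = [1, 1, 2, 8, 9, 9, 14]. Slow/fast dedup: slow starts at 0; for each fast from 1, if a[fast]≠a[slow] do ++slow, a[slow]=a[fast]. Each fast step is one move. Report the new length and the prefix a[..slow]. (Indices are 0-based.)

length 5; prefix = [1, 2, 8, 9, 14]

(s=0,f=1) a[fast]=1=a[slow] dup → fast++
(s=0,f=2) a[fast]=2≠a[slow]=1 write a[1]=2 → slow++,fast++
(s=1,f=3) a[fast]=8≠a[slow]=2 write a[2]=8 → slow++,fast++
(s=2,f=4) a[fast]=9≠a[slow]=8 write a[3]=9 → slow++,fast++
(s=3,f=5) a[fast]=9=a[slow] dup → fast++
(s=3,f=6) a[fast]=14≠a[slow]=9 write a[4]=14 → slow++,fast++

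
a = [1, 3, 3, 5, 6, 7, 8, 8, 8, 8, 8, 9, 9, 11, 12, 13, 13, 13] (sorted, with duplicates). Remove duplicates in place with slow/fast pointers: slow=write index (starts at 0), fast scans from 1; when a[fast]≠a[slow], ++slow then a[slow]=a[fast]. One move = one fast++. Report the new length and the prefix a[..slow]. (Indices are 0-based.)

(s=0,f=1) a[fast]=3≠a[slow]=1 write a[1]=3 → slow++,fast++
(s=1,f=2) a[fast]=3=a[slow] dup → fast++
(s=1,f=3) a[fast]=5≠a[slow]=3 write a[2]=5 → slow++,fast++
(s=2,f=4) a[fast]=6≠a[slow]=5 write a[3]=6 → slow++,fast++
(s=3,f=5) a[fast]=7≠a[slow]=6 write a[4]=7 → slow++,fast++
(s=4,f=6) a[fast]=8≠a[slow]=7 write a[5]=8 → slow++,fast++
(s=5,f=7) a[fast]=8=a[slow] dup → fast++
(s=5,f=8) a[fast]=8=a[slow] dup → fast++
(s=5,f=9) a[fast]=8=a[slow] dup → fast++
(s=5,f=10) a[fast]=8=a[slow] dup → fast++
(s=5,f=11) a[fast]=9≠a[slow]=8 write a[6]=9 → slow++,fast++
(s=6,f=12) a[fast]=9=a[slow] dup → fast++
(s=6,f=13) a[fast]=11≠a[slow]=9 write a[7]=11 → slow++,fast++
(s=7,f=14) a[fast]=12≠a[slow]=11 write a[8]=12 → slow++,fast++
(s=8,f=15) a[fast]=13≠a[slow]=12 write a[9]=13 → slow++,fast++
(s=9,f=16) a[fast]=13=a[slow] dup → fast++
(s=9,f=17) a[fast]=13=a[slow] dup → fast++

length 10; prefix = [1, 3, 5, 6, 7, 8, 9, 11, 12, 13]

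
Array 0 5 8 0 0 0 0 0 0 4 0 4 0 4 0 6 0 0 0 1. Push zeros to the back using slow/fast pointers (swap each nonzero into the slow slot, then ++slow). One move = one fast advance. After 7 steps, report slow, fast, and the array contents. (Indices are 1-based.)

(s=1,f=1) a[fast]=0 → fast++
(s=1,f=2) a[fast]=5≠0 swap→a[1]=5 → slow++,fast++
(s=2,f=3) a[fast]=8≠0 swap→a[2]=8 → slow++,fast++
(s=3,f=4) a[fast]=0 → fast++
(s=3,f=5) a[fast]=0 → fast++
(s=3,f=6) a[fast]=0 → fast++
(s=3,f=7) a[fast]=0 → fast++

slow=3, fast=8, a=[5, 8, 0, 0, 0, 0, 0, 0, 0, 4, 0, 4, 0, 4, 0, 6, 0, 0, 0, 1]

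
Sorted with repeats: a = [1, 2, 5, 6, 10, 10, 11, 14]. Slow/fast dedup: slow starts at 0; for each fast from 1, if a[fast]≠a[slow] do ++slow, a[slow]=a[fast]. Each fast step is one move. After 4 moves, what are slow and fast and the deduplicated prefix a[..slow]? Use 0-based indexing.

slow=4, fast=5, prefix=[1, 2, 5, 6, 10]

slow=0 fast=1: a[fast]=2≠a[slow]=1 write a[1]=2, slow++,fast++
slow=1 fast=2: a[fast]=5≠a[slow]=2 write a[2]=5, slow++,fast++
slow=2 fast=3: a[fast]=6≠a[slow]=5 write a[3]=6, slow++,fast++
slow=3 fast=4: a[fast]=10≠a[slow]=6 write a[4]=10, slow++,fast++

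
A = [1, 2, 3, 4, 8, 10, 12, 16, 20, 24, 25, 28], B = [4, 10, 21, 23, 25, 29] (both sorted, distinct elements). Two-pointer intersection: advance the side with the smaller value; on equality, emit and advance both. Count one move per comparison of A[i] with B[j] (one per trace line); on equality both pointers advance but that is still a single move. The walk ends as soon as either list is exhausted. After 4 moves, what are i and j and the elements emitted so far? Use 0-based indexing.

i=4, j=1, emitted=[4]

[i=0,j=0] 1<4 → i++
[i=1,j=0] 2<4 → i++
[i=2,j=0] 3<4 → i++
[i=3,j=0] 4==4 emit → i++,j++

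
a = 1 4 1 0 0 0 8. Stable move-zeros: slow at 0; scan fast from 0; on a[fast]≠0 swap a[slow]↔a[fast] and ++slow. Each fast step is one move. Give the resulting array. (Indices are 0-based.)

(s=0,f=0) a[fast]=1≠0 swap→a[0]=1 → slow++,fast++
(s=1,f=1) a[fast]=4≠0 swap→a[1]=4 → slow++,fast++
(s=2,f=2) a[fast]=1≠0 swap→a[2]=1 → slow++,fast++
(s=3,f=3) a[fast]=0 → fast++
(s=3,f=4) a[fast]=0 → fast++
(s=3,f=5) a[fast]=0 → fast++
(s=3,f=6) a[fast]=8≠0 swap→a[3]=8 → slow++,fast++

[1, 4, 1, 8, 0, 0, 0]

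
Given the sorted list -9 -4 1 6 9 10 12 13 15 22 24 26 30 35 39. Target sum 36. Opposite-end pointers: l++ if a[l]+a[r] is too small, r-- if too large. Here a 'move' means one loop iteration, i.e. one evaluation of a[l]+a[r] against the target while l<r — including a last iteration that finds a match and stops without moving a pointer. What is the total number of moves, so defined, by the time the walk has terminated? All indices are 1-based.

4 moves

[1,15] -9+39=30 <36 → l++
[2,15] -4+39=35 <36 → l++
[3,15] 1+39=40 >36 → r--
[3,14] 1+35=36 → found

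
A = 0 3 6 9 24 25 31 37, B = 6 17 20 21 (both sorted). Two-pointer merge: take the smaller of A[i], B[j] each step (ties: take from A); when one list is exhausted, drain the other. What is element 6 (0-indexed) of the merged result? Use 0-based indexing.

merged[6] = 20

[i=0,j=0] A[i]=0<=B[j]=6 take 0 → i++
[i=1,j=0] A[i]=3<=B[j]=6 take 3 → i++
[i=2,j=0] A[i]=6<=B[j]=6 take 6 → i++
[i=3,j=0] A[i]=9>B[j]=6 take 6 → j++
[i=3,j=1] A[i]=9<=B[j]=17 take 9 → i++
[i=4,j=1] A[i]=24>B[j]=17 take 17 → j++
[i=4,j=2] A[i]=24>B[j]=20 take 20 → j++
[i=4,j=3] A[i]=24>B[j]=21 take 21 → j++
[i=4,j=4] B done, take A[i]=24 → i++
[i=5,j=4] B done, take A[i]=25 → i++
[i=6,j=4] B done, take A[i]=31 → i++
[i=7,j=4] B done, take A[i]=37 → i++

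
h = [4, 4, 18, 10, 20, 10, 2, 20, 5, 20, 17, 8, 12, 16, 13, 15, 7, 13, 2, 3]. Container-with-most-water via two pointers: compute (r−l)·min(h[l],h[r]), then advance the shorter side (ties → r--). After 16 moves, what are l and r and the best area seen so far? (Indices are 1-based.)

l=5, r=8, best area=195

l=1 r=20: min(4,3)*19=57 best=57 *, r--
l=1 r=19: min(4,2)*18=36 best=57, r--
l=1 r=18: min(4,13)*17=68 best=68 *, l++
l=2 r=18: min(4,13)*16=64 best=68, l++
l=3 r=18: min(18,13)*15=195 best=195 *, r--
l=3 r=17: min(18,7)*14=98 best=195, r--
l=3 r=16: min(18,15)*13=195 best=195, r--
l=3 r=15: min(18,13)*12=156 best=195, r--
l=3 r=14: min(18,16)*11=176 best=195, r--
l=3 r=13: min(18,12)*10=120 best=195, r--
l=3 r=12: min(18,8)*9=72 best=195, r--
l=3 r=11: min(18,17)*8=136 best=195, r--
l=3 r=10: min(18,20)*7=126 best=195, l++
l=4 r=10: min(10,20)*6=60 best=195, l++
l=5 r=10: min(20,20)*5=100 best=195, r--
l=5 r=9: min(20,5)*4=20 best=195, r--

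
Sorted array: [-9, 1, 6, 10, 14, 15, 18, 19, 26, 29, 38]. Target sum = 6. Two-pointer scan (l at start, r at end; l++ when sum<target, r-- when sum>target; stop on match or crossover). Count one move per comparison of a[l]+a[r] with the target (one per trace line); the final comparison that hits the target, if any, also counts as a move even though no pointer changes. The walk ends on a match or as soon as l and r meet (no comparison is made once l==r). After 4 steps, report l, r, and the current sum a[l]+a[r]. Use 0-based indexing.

l=0 r=10: -9+38=29 >6, r--
l=0 r=9: -9+29=20 >6, r--
l=0 r=8: -9+26=17 >6, r--
l=0 r=7: -9+19=10 >6, r--

l=0, r=6, sum=9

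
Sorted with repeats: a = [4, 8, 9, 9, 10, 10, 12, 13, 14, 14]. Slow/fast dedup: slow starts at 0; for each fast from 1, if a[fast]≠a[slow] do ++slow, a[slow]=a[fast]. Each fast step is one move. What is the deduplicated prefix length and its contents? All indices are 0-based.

length 7; prefix = [4, 8, 9, 10, 12, 13, 14]

slow=0 fast=1: a[fast]=8≠a[slow]=4 write a[1]=8, slow++,fast++
slow=1 fast=2: a[fast]=9≠a[slow]=8 write a[2]=9, slow++,fast++
slow=2 fast=3: a[fast]=9=a[slow] dup, fast++
slow=2 fast=4: a[fast]=10≠a[slow]=9 write a[3]=10, slow++,fast++
slow=3 fast=5: a[fast]=10=a[slow] dup, fast++
slow=3 fast=6: a[fast]=12≠a[slow]=10 write a[4]=12, slow++,fast++
slow=4 fast=7: a[fast]=13≠a[slow]=12 write a[5]=13, slow++,fast++
slow=5 fast=8: a[fast]=14≠a[slow]=13 write a[6]=14, slow++,fast++
slow=6 fast=9: a[fast]=14=a[slow] dup, fast++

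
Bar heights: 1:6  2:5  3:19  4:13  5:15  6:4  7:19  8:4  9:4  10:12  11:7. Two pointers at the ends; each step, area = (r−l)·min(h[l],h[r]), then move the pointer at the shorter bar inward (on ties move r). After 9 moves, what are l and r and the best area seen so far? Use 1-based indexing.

[1,11] min(6,7)*10=60 best=60 * → l++
[2,11] min(5,7)*9=45 best=60 → l++
[3,11] min(19,7)*8=56 best=60 → r--
[3,10] min(19,12)*7=84 best=84 * → r--
[3,9] min(19,4)*6=24 best=84 → r--
[3,8] min(19,4)*5=20 best=84 → r--
[3,7] min(19,19)*4=76 best=84 → r--
[3,6] min(19,4)*3=12 best=84 → r--
[3,5] min(19,15)*2=30 best=84 → r--

l=3, r=4, best area=84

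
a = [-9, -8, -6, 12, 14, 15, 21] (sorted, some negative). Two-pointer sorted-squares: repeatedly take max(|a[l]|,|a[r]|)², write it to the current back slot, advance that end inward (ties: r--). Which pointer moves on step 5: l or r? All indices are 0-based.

l

[0,6] |-9|<=|21| out[6]=441 → r--
[0,5] |-9|<=|15| out[5]=225 → r--
[0,4] |-9|<=|14| out[4]=196 → r--
[0,3] |-9|<=|12| out[3]=144 → r--
[0,2] |-9|>|-6| out[2]=81 → l++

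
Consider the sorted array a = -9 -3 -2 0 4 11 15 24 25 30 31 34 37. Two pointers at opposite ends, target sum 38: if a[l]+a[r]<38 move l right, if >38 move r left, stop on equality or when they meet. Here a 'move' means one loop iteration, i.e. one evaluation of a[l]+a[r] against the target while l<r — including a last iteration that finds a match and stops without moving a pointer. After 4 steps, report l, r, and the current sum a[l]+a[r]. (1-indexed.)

l=5, r=13, sum=41

l=1 r=13: -9+37=28 <38, l++
l=2 r=13: -3+37=34 <38, l++
l=3 r=13: -2+37=35 <38, l++
l=4 r=13: 0+37=37 <38, l++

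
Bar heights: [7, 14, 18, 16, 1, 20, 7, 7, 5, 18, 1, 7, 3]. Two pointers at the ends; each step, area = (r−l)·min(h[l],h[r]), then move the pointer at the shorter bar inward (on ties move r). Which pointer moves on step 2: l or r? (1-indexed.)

r

[1,13] min(7,3)*12=36 best=36 * → r--
[1,12] min(7,7)*11=77 best=77 * → r--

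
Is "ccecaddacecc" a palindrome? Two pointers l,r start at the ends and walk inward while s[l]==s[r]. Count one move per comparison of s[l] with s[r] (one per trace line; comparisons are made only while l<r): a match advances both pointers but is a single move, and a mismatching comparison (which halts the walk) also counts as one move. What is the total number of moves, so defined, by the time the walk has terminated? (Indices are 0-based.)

6 moves

l=0 r=11: 'c'=='c', l++,r--
l=1 r=10: 'c'=='c', l++,r--
l=2 r=9: 'e'=='e', l++,r--
l=3 r=8: 'c'=='c', l++,r--
l=4 r=7: 'a'=='a', l++,r--
l=5 r=6: 'd'=='d', l++,r--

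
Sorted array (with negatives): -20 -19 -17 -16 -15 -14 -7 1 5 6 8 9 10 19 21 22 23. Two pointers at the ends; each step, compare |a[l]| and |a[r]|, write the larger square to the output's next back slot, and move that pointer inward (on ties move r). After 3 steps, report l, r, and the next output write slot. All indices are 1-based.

l=1, r=14, next write slot=14

[1,17] |-20|<=|23| out[17]=529 → r--
[1,16] |-20|<=|22| out[16]=484 → r--
[1,15] |-20|<=|21| out[15]=441 → r--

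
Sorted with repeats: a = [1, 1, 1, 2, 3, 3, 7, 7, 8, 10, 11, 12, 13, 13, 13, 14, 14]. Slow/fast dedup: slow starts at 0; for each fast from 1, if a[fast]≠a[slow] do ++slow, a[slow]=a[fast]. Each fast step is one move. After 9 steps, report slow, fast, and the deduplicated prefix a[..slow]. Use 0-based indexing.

slow=5, fast=10, prefix=[1, 2, 3, 7, 8, 10]

slow=0 fast=1: a[fast]=1=a[slow] dup, fast++
slow=0 fast=2: a[fast]=1=a[slow] dup, fast++
slow=0 fast=3: a[fast]=2≠a[slow]=1 write a[1]=2, slow++,fast++
slow=1 fast=4: a[fast]=3≠a[slow]=2 write a[2]=3, slow++,fast++
slow=2 fast=5: a[fast]=3=a[slow] dup, fast++
slow=2 fast=6: a[fast]=7≠a[slow]=3 write a[3]=7, slow++,fast++
slow=3 fast=7: a[fast]=7=a[slow] dup, fast++
slow=3 fast=8: a[fast]=8≠a[slow]=7 write a[4]=8, slow++,fast++
slow=4 fast=9: a[fast]=10≠a[slow]=8 write a[5]=10, slow++,fast++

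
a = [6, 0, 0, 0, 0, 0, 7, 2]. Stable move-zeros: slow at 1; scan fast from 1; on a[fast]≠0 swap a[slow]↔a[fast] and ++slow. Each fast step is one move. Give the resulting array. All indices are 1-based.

(s=1,f=1) a[fast]=6≠0 swap→a[1]=6 → slow++,fast++
(s=2,f=2) a[fast]=0 → fast++
(s=2,f=3) a[fast]=0 → fast++
(s=2,f=4) a[fast]=0 → fast++
(s=2,f=5) a[fast]=0 → fast++
(s=2,f=6) a[fast]=0 → fast++
(s=2,f=7) a[fast]=7≠0 swap→a[2]=7 → slow++,fast++
(s=3,f=8) a[fast]=2≠0 swap→a[3]=2 → slow++,fast++

[6, 7, 2, 0, 0, 0, 0, 0]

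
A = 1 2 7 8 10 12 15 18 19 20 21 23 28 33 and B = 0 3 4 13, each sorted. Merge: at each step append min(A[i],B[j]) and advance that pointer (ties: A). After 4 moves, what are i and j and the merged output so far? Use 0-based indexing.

i=2, j=2, merged so far=[0, 1, 2, 3]

i=0 j=0: A[i]=1>B[j]=0 take 0, j++
i=0 j=1: A[i]=1<=B[j]=3 take 1, i++
i=1 j=1: A[i]=2<=B[j]=3 take 2, i++
i=2 j=1: A[i]=7>B[j]=3 take 3, j++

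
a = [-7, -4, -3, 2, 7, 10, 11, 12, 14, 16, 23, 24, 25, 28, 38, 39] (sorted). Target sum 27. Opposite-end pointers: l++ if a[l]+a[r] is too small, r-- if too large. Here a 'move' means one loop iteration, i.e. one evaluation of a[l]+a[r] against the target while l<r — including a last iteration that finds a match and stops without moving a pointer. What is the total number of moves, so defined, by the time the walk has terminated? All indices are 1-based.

[1,16] -7+39=32 >27 → r--
[1,15] -7+38=31 >27 → r--
[1,14] -7+28=21 <27 → l++
[2,14] -4+28=24 <27 → l++
[3,14] -3+28=25 <27 → l++
[4,14] 2+28=30 >27 → r--
[4,13] 2+25=27 → found

7 moves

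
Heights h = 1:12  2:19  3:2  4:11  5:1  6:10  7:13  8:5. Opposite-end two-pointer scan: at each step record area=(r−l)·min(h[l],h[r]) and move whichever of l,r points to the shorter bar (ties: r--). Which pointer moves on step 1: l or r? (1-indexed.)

r

l=1 r=8: min(12,5)*7=35 best=35 *, r--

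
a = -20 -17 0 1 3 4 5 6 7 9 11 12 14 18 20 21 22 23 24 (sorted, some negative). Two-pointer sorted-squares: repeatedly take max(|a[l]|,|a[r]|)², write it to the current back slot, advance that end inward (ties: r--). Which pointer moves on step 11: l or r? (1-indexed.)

[1,19] |-20|<=|24| out[19]=576 → r--
[1,18] |-20|<=|23| out[18]=529 → r--
[1,17] |-20|<=|22| out[17]=484 → r--
[1,16] |-20|<=|21| out[16]=441 → r--
[1,15] |-20|<=|20| out[15]=400 → r--
[1,14] |-20|>|18| out[14]=400 → l++
[2,14] |-17|<=|18| out[13]=324 → r--
[2,13] |-17|>|14| out[12]=289 → l++
[3,13] |0|<=|14| out[11]=196 → r--
[3,12] |0|<=|12| out[10]=144 → r--
[3,11] |0|<=|11| out[9]=121 → r--

r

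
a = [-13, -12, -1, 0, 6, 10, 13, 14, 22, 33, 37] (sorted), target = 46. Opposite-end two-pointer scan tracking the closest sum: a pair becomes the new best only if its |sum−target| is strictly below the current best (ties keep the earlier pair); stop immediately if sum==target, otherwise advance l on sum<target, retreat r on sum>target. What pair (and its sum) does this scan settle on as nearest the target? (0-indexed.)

l=0 r=10: -13+37=24 d=22 *, l++
l=1 r=10: -12+37=25 d=21 *, l++
l=2 r=10: -1+37=36 d=10 *, l++
l=3 r=10: 0+37=37 d=9 *, l++
l=4 r=10: 6+37=43 d=3 *, l++
l=5 r=10: 10+37=47 d=1 *, r--
l=5 r=9: 10+33=43 d=3, l++
l=6 r=9: 13+33=46 d=0 *, stop

pair (13, 33) with sum 46 (|Δ|=0)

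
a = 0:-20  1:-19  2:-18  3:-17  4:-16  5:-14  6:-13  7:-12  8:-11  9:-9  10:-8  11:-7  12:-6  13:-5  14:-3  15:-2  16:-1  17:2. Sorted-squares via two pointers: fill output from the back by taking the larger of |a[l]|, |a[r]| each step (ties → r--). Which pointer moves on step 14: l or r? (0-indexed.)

l

l=0 r=17: |-20|>|2| out[17]=400, l++
l=1 r=17: |-19|>|2| out[16]=361, l++
l=2 r=17: |-18|>|2| out[15]=324, l++
l=3 r=17: |-17|>|2| out[14]=289, l++
l=4 r=17: |-16|>|2| out[13]=256, l++
l=5 r=17: |-14|>|2| out[12]=196, l++
l=6 r=17: |-13|>|2| out[11]=169, l++
l=7 r=17: |-12|>|2| out[10]=144, l++
l=8 r=17: |-11|>|2| out[9]=121, l++
l=9 r=17: |-9|>|2| out[8]=81, l++
l=10 r=17: |-8|>|2| out[7]=64, l++
l=11 r=17: |-7|>|2| out[6]=49, l++
l=12 r=17: |-6|>|2| out[5]=36, l++
l=13 r=17: |-5|>|2| out[4]=25, l++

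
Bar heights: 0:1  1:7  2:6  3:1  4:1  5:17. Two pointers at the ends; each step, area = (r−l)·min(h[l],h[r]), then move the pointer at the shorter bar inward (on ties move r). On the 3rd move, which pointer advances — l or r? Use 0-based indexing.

l

l=0 r=5: min(1,17)*5=5 best=5 *, l++
l=1 r=5: min(7,17)*4=28 best=28 *, l++
l=2 r=5: min(6,17)*3=18 best=28, l++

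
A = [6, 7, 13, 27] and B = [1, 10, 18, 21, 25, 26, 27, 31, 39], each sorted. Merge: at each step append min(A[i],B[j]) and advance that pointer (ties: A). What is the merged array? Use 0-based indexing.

[i=0,j=0] A[i]=6>B[j]=1 take 1 → j++
[i=0,j=1] A[i]=6<=B[j]=10 take 6 → i++
[i=1,j=1] A[i]=7<=B[j]=10 take 7 → i++
[i=2,j=1] A[i]=13>B[j]=10 take 10 → j++
[i=2,j=2] A[i]=13<=B[j]=18 take 13 → i++
[i=3,j=2] A[i]=27>B[j]=18 take 18 → j++
[i=3,j=3] A[i]=27>B[j]=21 take 21 → j++
[i=3,j=4] A[i]=27>B[j]=25 take 25 → j++
[i=3,j=5] A[i]=27>B[j]=26 take 26 → j++
[i=3,j=6] A[i]=27<=B[j]=27 take 27 → i++
[i=4,j=6] A done, take B[j]=27 → j++
[i=4,j=7] A done, take B[j]=31 → j++
[i=4,j=8] A done, take B[j]=39 → j++

[1, 6, 7, 10, 13, 18, 21, 25, 26, 27, 27, 31, 39]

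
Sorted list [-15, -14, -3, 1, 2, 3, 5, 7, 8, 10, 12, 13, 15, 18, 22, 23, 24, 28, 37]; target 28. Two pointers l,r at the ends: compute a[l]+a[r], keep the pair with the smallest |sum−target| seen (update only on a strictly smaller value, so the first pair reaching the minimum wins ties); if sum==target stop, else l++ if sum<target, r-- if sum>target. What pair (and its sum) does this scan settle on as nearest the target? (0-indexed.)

l=0 r=18: -15+37=22 d=6 *, l++
l=1 r=18: -14+37=23 d=5 *, l++
l=2 r=18: -3+37=34 d=6, r--
l=2 r=17: -3+28=25 d=3 *, l++
l=3 r=17: 1+28=29 d=1 *, r--
l=3 r=16: 1+24=25 d=3, l++
l=4 r=16: 2+24=26 d=2, l++
l=5 r=16: 3+24=27 d=1, l++
l=6 r=16: 5+24=29 d=1, r--
l=6 r=15: 5+23=28 d=0 *, stop

pair (5, 23) with sum 28 (|Δ|=0)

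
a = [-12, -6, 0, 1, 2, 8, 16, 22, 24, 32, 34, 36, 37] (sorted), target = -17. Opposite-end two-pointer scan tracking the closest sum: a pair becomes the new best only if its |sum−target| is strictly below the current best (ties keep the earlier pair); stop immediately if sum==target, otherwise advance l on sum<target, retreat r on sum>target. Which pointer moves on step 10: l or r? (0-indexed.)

r

[0,12] -12+37=25 d=42 * → r--
[0,11] -12+36=24 d=41 * → r--
[0,10] -12+34=22 d=39 * → r--
[0,9] -12+32=20 d=37 * → r--
[0,8] -12+24=12 d=29 * → r--
[0,7] -12+22=10 d=27 * → r--
[0,6] -12+16=4 d=21 * → r--
[0,5] -12+8=-4 d=13 * → r--
[0,4] -12+2=-10 d=7 * → r--
[0,3] -12+1=-11 d=6 * → r--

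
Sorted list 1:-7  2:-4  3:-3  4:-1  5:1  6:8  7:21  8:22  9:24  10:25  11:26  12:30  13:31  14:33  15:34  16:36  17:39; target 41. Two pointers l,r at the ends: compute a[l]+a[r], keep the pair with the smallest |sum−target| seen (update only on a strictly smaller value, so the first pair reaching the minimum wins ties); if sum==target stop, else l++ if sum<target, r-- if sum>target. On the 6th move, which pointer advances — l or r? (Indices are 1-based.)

r

[1,17] -7+39=32 d=9 * → l++
[2,17] -4+39=35 d=6 * → l++
[3,17] -3+39=36 d=5 * → l++
[4,17] -1+39=38 d=3 * → l++
[5,17] 1+39=40 d=1 * → l++
[6,17] 8+39=47 d=6 → r--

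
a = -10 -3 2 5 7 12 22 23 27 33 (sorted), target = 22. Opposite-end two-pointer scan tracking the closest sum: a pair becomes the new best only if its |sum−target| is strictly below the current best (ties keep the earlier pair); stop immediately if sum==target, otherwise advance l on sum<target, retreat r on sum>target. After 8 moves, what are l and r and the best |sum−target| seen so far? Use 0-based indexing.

l=4, r=5, best |Δ|=1

[0,9] -10+33=23 d=1 * → r--
[0,8] -10+27=17 d=5 → l++
[1,8] -3+27=24 d=2 → r--
[1,7] -3+23=20 d=2 → l++
[2,7] 2+23=25 d=3 → r--
[2,6] 2+22=24 d=2 → r--
[2,5] 2+12=14 d=8 → l++
[3,5] 5+12=17 d=5 → l++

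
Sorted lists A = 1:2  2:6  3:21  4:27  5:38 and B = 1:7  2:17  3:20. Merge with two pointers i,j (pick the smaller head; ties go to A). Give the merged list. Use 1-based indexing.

[2, 6, 7, 17, 20, 21, 27, 38]

i=1 j=1: A[i]=2<=B[j]=7 take 2, i++
i=2 j=1: A[i]=6<=B[j]=7 take 6, i++
i=3 j=1: A[i]=21>B[j]=7 take 7, j++
i=3 j=2: A[i]=21>B[j]=17 take 17, j++
i=3 j=3: A[i]=21>B[j]=20 take 20, j++
i=3 j=4: B done, take A[i]=21, i++
i=4 j=4: B done, take A[i]=27, i++
i=5 j=4: B done, take A[i]=38, i++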